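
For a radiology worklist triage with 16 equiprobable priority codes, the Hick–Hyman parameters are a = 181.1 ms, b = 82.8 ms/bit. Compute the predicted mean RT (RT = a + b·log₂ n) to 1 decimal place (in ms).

512.3 ms

log₂(16) = 4 bits, so RT = 181.1 + 82.8 × 4 ≈ 512.300 ms.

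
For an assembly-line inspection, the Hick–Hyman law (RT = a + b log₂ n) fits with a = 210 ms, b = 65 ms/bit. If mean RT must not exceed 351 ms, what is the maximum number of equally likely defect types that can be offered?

4

Set 210 + 65·log₂ n ≤ 351 → log₂ n ≤ (351 − 210)/65 = 2.1692.
So n ≤ 2^2.1692 = 4.498; the largest integer n is 4.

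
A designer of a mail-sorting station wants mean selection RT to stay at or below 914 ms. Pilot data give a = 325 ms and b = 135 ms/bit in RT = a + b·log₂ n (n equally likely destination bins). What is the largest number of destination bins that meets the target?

20

Set 325 + 135·log₂ n ≤ 914 → log₂ n ≤ (914 − 325)/135 = 4.3630.
So n ≤ 2^4.3630 = 20.577; the largest integer n is 20.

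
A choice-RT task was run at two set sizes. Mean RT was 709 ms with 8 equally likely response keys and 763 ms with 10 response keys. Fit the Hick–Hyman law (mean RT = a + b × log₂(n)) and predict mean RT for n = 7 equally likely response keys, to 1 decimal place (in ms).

With log₂ n on the abscissa the relation is linear; from the two conditions:
  b = (763 − 709) / (log₂ 10 − log₂ 8) = 54 / (3.3219 − 3) = 167.739 ms/bit
  a = 709 − 167.739 × 3 = 205.782 ms
Then RT(7) = 205.782 + 167.739 × log₂ 7 = 205.782 + 167.739 × 2.8074 ≈ 676.686 ms.

676.7 ms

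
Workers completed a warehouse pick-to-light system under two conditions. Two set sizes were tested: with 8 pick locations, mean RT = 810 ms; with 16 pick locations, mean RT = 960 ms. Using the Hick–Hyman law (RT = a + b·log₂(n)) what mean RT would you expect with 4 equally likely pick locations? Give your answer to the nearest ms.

RT is linear in log₂ n, so two points fix the line:
  b = (960 − 810) / (log₂ 16 − log₂ 8) = 150 / (4 − 3) = 150 ms/bit
  a = 810 − 150 × 3 = 360 ms
Then RT(4) = 360 + 150 × log₂ 4 = 360 + 150 × 2 ≈ 660.000 ms.

660 ms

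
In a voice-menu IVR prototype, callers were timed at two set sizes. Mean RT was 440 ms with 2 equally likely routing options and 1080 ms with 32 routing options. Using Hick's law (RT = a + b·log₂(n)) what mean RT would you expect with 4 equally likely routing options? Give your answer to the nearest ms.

600 ms

Fit slope and intercept:
  b = (1080 − 440) / (log₂ 32 − log₂ 2) = 640 / (5 − 1) = 160 ms/bit
  a = 440 − 160 × 1 = 280 ms
Then RT(4) = 280 + 160 × log₂ 4 = 280 + 160 × 2 ≈ 600.000 ms.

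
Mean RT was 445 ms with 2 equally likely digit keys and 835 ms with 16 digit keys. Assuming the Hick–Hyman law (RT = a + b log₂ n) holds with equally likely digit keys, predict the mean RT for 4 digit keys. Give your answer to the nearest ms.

575 ms

With log₂ n on the abscissa the relation is linear; from the two conditions:
  b = (835 − 445) / (log₂ 16 − log₂ 2) = 390 / (4 − 1) = 130 ms/bit
  a = 445 − 130 × 1 = 315 ms
Then RT(4) = 315 + 130 × log₂ 4 = 315 + 130 × 2 ≈ 575.000 ms.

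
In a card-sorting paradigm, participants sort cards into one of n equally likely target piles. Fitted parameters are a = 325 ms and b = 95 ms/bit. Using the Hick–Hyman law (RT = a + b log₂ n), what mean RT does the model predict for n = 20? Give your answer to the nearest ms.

log₂(20) = 4.3219 bits, so RT = 325 + 95 × 4.3219 ≈ 735.583 ms.

736 ms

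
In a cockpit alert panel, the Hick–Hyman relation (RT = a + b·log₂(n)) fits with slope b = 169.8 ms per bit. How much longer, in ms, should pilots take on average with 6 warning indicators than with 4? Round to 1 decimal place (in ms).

Only the slope matters, since a is common to both: ΔRT = b·log₂(n₂/n₁).
log₂(6) − log₂(4) = 2.5850 − 2 = 0.5850.
ΔRT = 169.8 × 0.5850 = 99.327 ms.

99.3 ms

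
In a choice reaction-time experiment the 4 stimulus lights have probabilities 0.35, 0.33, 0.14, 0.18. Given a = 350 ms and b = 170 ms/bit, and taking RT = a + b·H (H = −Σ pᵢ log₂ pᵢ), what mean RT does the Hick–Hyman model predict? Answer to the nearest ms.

673 ms

H = 0.35·log₂(1/0.35) + 0.33·log₂(1/0.33) + 0.14·log₂(1/0.14) + 0.18·log₂(1/0.18) = 1.9003 bits.
RT = 350 + 170 × 1.9003 = 673.06 ms.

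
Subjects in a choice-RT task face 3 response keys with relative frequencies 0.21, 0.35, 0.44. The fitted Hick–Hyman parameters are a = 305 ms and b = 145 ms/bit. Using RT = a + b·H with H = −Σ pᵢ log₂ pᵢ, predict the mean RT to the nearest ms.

Entropy contributions −pᵢ log₂ pᵢ: 0.4728, 0.5301, 0.5211; sum H = 1.5241 bits.
RT = a + bH = 305 + 145·1.5241 = 525.99 ms.

526 ms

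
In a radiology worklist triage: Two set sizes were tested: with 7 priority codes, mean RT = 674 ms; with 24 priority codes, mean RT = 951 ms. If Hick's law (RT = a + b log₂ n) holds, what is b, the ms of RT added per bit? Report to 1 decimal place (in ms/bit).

Slope: b = (951 − 674) / (log₂ 24 − log₂ 7) = 277/1.7776 = 155.827 ms/bit.

155.8 ms/bit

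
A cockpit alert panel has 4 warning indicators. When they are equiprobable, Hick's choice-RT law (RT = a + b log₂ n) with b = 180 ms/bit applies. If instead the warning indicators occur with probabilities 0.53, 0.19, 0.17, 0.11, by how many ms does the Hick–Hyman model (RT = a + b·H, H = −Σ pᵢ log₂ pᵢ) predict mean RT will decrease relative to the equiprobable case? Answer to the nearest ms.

Equiprobable entropy H₀ = log₂ 4 = 2.0000 bits.
Skewed entropy H = −Σ pᵢ log₂ pᵢ = 1.7255 bits.
ΔRT = b·(H₀ − H) = 180 × 0.2745 = 49.40 ms.

49 ms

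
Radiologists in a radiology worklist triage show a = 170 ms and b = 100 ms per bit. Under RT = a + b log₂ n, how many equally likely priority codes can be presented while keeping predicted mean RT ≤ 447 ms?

6

Information budget: (447 − 170)/100 = 2.7700 bits, so n ≤ 2^2.7700 = 6.821 → at most 6.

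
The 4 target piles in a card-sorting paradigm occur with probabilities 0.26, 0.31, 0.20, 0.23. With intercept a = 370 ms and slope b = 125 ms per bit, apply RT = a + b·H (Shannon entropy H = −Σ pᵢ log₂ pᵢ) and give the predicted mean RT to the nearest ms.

618 ms

Entropy contributions −pᵢ log₂ pᵢ: 0.5053, 0.5238, 0.4644, 0.4877; sum H = 1.9811 bits.
RT = a + bH = 370 + 125·1.9811 = 617.64 ms.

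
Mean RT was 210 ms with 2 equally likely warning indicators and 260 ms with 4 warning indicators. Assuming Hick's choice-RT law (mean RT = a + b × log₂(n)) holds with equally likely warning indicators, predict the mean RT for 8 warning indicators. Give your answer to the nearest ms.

RT is linear in log₂ n, so two points fix the line:
  b = (260 − 210) / (log₂ 4 − log₂ 2) = 50 / (2 − 1) = 50 ms/bit
  a = 210 − 50 × 1 = 160 ms
Then RT(8) = 160 + 50 × log₂ 8 = 160 + 50 × 3 ≈ 310.000 ms.

310 ms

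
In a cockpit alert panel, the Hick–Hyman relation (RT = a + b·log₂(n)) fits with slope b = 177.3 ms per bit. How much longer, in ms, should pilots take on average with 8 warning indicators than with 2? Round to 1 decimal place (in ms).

ΔRT = (a + b log₂ n₂) − (a + b log₂ n₁) = b·(log₂ n₂ − log₂ n₁).
log₂(8) − log₂(2) = log₂(8/2) = log₂(4) = 2.
ΔRT = 177.3 × 2.0000 = 354.600 ms.

354.6 ms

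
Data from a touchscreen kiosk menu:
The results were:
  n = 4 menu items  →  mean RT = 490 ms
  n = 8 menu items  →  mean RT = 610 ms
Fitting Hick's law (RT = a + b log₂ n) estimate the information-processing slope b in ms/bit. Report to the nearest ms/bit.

120 ms/bit

Slope: b = (610 − 490) / (log₂ 8 − log₂ 4) = 120/1.0000 = 120 ms/bit.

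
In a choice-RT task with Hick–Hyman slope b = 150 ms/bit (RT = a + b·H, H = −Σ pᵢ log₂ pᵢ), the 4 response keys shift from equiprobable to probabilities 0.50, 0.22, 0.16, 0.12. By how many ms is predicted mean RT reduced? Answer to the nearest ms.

34 ms

Equiprobable entropy H₀ = log₂ 4 = 2.0000 bits.
Skewed entropy H = −Σ pᵢ log₂ pᵢ = 1.7707 bits.
ΔRT = b·(H₀ − H) = 150 × 0.2293 = 34.40 ms.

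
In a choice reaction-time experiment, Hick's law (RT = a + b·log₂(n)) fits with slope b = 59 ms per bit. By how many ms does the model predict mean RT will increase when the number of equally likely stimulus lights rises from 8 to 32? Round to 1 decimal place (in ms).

118.0 ms

The intercept a cancels: ΔRT = b·(log₂ n₂ − log₂ n₁) = b·log₂(n₂/n₁).
log₂(32) − log₂(8) = log₂(32/8) = log₂(4) = 2.
ΔRT = 59 × 2.0000 = 118.000 ms.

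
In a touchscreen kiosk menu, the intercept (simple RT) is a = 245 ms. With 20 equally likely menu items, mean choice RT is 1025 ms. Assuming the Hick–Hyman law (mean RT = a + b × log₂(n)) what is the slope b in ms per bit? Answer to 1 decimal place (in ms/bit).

180.5 ms/bit

b = (1025 − 245) / log₂(20) = 780 / 4.3219 = 180.475 ms/bit.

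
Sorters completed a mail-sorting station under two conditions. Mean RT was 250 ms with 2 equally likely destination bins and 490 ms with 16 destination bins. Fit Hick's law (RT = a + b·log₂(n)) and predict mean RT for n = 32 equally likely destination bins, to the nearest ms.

570 ms

Fit slope and intercept:
  b = (490 − 250) / (log₂ 16 − log₂ 2) = 240 / (4 − 1) = 80 ms/bit
  a = 250 − 80 × 1 = 170 ms
Then RT(32) = 170 + 80 × log₂ 32 = 170 + 80 × 5 ≈ 570.000 ms.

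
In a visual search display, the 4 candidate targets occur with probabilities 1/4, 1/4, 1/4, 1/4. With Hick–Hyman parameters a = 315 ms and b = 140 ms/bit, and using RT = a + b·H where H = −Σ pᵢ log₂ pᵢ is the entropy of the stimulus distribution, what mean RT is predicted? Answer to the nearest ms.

595 ms

Each term −pᵢ log₂ pᵢ: 0.25·2 + 0.25·2 + 0.25·2 + 0.25·2; summed, H = 2.000 bits.
Mean RT = a + bH = 315 + 140·2.000 = 595.00 ms.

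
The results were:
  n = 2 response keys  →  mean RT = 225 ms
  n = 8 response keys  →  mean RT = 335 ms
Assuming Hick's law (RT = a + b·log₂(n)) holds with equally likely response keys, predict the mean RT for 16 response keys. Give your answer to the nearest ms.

390 ms

With log₂ n on the abscissa the relation is linear; from the two conditions:
  b = (335 − 225) / (log₂ 8 − log₂ 2) = 110 / (3 − 1) = 55 ms/bit
  a = 225 − 55 × 1 = 170 ms
Then RT(16) = 170 + 55 × log₂ 16 = 170 + 55 × 4 ≈ 390.000 ms.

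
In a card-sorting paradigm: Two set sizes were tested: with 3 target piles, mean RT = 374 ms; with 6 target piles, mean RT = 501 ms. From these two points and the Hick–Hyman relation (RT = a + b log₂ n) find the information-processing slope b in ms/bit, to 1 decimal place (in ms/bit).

127.0 ms/bit

b = (RT₂ − RT₁)/(log₂ n₂ − log₂ n₁) = (501 − 374)/(2.5850 − 1.5850) = 127.000 ms/bit.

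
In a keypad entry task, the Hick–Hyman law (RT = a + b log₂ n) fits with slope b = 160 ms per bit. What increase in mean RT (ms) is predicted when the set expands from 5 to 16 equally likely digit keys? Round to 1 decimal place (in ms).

ΔRT = (a + b log₂ n₂) − (a + b log₂ n₁) = b·(log₂ n₂ − log₂ n₁).
log₂(16) − log₂(5) = 4 − 2.3219 = 1.6781.
ΔRT = 160 × 1.6781 = 268.492 ms.

268.5 ms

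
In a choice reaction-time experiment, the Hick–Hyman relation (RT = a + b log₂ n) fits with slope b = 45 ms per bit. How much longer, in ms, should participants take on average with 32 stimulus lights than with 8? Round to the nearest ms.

90 ms

ΔRT = (a + b log₂ n₂) − (a + b log₂ n₁) = b·(log₂ n₂ − log₂ n₁).
log₂(32) − log₂(8) = log₂(32/8) = log₂(4) = 2.
ΔRT = 45 × 2.0000 = 90.000 ms.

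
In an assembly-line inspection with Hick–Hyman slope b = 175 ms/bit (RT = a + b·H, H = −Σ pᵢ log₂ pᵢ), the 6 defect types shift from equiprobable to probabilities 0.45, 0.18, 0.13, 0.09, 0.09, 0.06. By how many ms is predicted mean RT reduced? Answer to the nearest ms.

65 ms

The RT saving is b·ΔH. Equiprobable H₀ = log₂(6) = 2.5850 bits; with the given probabilities H = 2.2152 bits.
b·(H₀ − H) = 175 × (2.5850 − 2.2152) = 64.71 ms.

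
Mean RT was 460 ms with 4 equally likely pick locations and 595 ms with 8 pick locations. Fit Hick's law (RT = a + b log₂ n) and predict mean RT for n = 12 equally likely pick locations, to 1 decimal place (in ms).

Fit slope and intercept:
  b = (595 − 460) / (log₂ 8 − log₂ 4) = 135 / (3 − 2) = 135.000 ms/bit
  a = 460 − 135.000 × 2 = 190.000 ms
Then RT(12) = 190.000 + 135.000 × log₂ 12 = 190.000 + 135.000 × 3.5850 ≈ 673.970 ms.

674.0 ms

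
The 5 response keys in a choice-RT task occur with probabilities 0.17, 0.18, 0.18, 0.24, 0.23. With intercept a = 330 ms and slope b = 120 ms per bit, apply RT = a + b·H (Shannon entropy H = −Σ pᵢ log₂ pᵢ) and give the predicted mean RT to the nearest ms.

607 ms

Entropy contributions −pᵢ log₂ pᵢ: 0.4346, 0.4453, 0.4453, 0.4941, 0.4877; sum H = 2.3070 bits.
RT = a + bH = 330 + 120·2.3070 = 606.84 ms.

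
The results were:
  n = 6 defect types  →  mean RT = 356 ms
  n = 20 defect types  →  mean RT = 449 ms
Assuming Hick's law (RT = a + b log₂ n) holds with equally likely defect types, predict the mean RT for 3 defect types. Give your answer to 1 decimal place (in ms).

RT is linear in log₂ n, so two points fix the line:
  b = (449 − 356) / (log₂ 20 − log₂ 6) = 93 / (4.3219 − 2.5850) = 53.542 ms/bit
  a = 356 − 53.542 × 2.5850 = 217.597 ms
Then RT(3) = 217.597 + 53.542 × log₂ 3 = 217.597 + 53.542 × 1.5850 ≈ 302.458 ms.

302.5 ms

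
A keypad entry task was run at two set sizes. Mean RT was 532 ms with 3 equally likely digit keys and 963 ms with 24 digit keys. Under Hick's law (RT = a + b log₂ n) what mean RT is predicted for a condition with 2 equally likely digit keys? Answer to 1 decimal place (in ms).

Fit slope and intercept:
  b = (963 − 532) / (log₂ 24 − log₂ 3) = 431 / (4.5850 − 1.5850) = 143.667 ms/bit
  a = 532 − 143.667 × 1.5850 = 304.294 ms
Then RT(2) = 304.294 + 143.667 × log₂ 2 = 304.294 + 143.667 × 1 ≈ 447.960 ms.

448.0 ms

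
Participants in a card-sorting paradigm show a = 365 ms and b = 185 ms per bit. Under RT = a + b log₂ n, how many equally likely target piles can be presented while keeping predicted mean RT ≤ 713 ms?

3

185·log₂ n ≤ 713 − 365 = 348, giving log₂ n ≤ 1.8811 and n ≤ 3.684. The largest whole number is 3.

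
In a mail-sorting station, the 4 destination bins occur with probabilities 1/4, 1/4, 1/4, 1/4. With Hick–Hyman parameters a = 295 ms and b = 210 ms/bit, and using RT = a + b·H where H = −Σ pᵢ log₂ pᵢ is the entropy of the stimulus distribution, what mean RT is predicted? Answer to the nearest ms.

Each term −pᵢ log₂ pᵢ: 0.25·2 + 0.25·2 + 0.25·2 + 0.25·2; summed, H = 2.000 bits.
Mean RT = a + bH = 295 + 210·2.000 = 715.00 ms.

715 ms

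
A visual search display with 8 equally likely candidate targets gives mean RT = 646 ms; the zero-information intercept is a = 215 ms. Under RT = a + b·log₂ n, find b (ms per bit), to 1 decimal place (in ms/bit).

b = (646 − 215) / log₂(8) = 431 / 3 = 143.667 ms/bit.

143.7 ms/bit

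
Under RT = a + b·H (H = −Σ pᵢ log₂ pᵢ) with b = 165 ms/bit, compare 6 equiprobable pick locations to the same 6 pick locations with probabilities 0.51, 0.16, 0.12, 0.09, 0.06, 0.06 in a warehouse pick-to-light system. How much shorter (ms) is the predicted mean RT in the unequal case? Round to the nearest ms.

Equiprobable entropy H₀ = log₂ 6 = 2.5850 bits.
Skewed entropy H = −Σ pᵢ log₂ pᵢ = 2.0852 bits.
ΔRT = b·(H₀ − H) = 165 × 0.4997 = 82.46 ms.

82 ms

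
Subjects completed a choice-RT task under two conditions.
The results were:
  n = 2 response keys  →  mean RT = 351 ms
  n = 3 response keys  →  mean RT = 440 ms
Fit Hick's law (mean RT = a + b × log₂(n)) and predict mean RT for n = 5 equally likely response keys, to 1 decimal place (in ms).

Solve the two-equation system in a and b:
  b = (440 − 351) / (log₂ 3 − log₂ 2) = 89 / (1.5850 − 1) = 152.147 ms/bit
  a = 351 − 152.147 × 1 = 198.853 ms
Then RT(5) = 198.853 + 152.147 × log₂ 5 = 198.853 + 152.147 × 2.3219 ≈ 552.127 ms.

552.1 ms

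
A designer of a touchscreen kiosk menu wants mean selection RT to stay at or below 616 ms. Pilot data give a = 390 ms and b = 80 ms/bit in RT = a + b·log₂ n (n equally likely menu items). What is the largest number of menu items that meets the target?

Information budget: (616 − 390)/80 = 2.8250 bits, so n ≤ 2^2.8250 = 7.086 → at most 7.

7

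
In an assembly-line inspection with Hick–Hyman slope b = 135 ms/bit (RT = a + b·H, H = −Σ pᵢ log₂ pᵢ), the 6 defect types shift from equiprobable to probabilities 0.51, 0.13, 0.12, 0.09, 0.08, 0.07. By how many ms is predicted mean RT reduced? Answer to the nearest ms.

Equiprobable entropy H₀ = log₂ 6 = 2.5850 bits.
Skewed entropy H = −Σ pᵢ log₂ pᵢ = 2.1179 bits.
ΔRT = b·(H₀ − H) = 135 × 0.4671 = 63.06 ms.

63 ms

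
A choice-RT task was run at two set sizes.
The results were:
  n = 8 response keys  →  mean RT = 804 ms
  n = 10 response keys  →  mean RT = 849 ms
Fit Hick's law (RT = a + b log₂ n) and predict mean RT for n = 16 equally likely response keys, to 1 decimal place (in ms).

With log₂ n on the abscissa the relation is linear; from the two conditions:
  b = (849 − 804) / (log₂ 10 − log₂ 8) = 45 / (3.3219 − 3) = 139.783 ms/bit
  a = 804 − 139.783 × 3 = 384.652 ms
Then RT(16) = 384.652 + 139.783 × log₂ 16 = 384.652 + 139.783 × 4 ≈ 943.783 ms.

943.8 ms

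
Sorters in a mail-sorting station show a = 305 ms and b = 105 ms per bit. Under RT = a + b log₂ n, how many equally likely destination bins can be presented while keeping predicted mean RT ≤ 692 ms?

12

Set 305 + 105·log₂ n ≤ 692 → log₂ n ≤ (692 − 305)/105 = 3.6857.
So n ≤ 2^3.6857 = 12.868; the largest integer n is 12.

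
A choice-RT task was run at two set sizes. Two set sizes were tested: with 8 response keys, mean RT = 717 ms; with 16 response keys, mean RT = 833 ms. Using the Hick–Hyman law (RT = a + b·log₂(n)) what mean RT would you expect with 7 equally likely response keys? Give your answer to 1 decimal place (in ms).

Solve the two-equation system in a and b:
  b = (833 − 717) / (log₂ 16 − log₂ 8) = 116 / (4 − 3) = 116.000 ms/bit
  a = 717 − 116.000 × 3 = 369.000 ms
Then RT(7) = 369.000 + 116.000 × log₂ 7 = 369.000 + 116.000 × 2.8074 ≈ 694.653 ms.

694.7 ms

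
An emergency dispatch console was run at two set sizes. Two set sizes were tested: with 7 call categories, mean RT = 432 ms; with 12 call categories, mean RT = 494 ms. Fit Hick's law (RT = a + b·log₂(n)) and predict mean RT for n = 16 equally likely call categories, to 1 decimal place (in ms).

RT is linear in log₂ n, so two points fix the line:
  b = (494 − 432) / (log₂ 12 − log₂ 7) = 62 / (3.5850 − 2.8074) = 79.732 ms/bit
  a = 432 − 79.732 × 2.8074 = 208.165 ms
Then RT(16) = 208.165 + 79.732 × log₂ 16 = 208.165 + 79.732 × 4 ≈ 527.092 ms.

527.1 ms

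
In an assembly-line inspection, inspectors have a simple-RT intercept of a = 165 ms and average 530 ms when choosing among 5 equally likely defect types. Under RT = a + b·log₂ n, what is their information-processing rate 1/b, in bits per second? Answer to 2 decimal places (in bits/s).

6.36 bits/s

b = (530 − 165)/log₂ 5 = 365/2.3219 = 157.197 ms per bit = 0.15720 s/bit; the reciprocal is 6.361 bits/s.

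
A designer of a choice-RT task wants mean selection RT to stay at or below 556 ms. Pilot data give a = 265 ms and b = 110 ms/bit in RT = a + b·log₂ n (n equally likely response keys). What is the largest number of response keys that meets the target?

110·log₂ n ≤ 556 − 265 = 291, giving log₂ n ≤ 2.6455 and n ≤ 6.257. The largest whole number is 6.

6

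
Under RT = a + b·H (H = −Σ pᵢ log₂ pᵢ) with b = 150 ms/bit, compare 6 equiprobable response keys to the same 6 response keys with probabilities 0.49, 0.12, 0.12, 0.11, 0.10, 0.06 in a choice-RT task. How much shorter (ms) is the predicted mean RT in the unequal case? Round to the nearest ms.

The RT saving is b·ΔH. Equiprobable H₀ = log₂(6) = 2.5850 bits; with the given probabilities H = 2.1644 bits.
b·(H₀ − H) = 150 × (2.5850 − 2.1644) = 63.08 ms.

63 ms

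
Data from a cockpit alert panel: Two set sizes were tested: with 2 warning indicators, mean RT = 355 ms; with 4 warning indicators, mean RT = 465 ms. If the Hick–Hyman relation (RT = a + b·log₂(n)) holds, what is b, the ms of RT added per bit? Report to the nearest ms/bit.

b = (RT₂ − RT₁)/(log₂ n₂ − log₂ n₁) = (465 − 355)/(2 − 1) = 110 ms/bit.

110 ms/bit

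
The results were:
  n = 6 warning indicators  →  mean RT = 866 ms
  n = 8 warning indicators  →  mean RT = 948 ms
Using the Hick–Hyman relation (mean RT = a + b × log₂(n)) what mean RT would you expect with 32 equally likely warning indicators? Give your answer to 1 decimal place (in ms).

1343.1 ms

Solve the two-equation system in a and b:
  b = (948 − 866) / (log₂ 8 − log₂ 6) = 82 / (3 − 2.5850) = 197.573 ms/bit
  a = 866 − 197.573 × 2.5850 = 355.282 ms
Then RT(32) = 355.282 + 197.573 × log₂ 32 = 355.282 + 197.573 × 5 ≈ 1343.145 ms.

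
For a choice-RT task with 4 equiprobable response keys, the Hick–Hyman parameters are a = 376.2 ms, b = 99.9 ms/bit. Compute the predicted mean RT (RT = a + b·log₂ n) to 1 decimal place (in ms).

log₂(4) = 2 bits, so RT = 376.2 + 99.9 × 2 ≈ 576.000 ms.

576.0 ms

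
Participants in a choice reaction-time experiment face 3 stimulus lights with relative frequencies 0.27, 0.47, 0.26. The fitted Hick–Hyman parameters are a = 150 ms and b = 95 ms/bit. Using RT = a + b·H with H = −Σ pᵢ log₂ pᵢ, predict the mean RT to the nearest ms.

H = 0.27·log₂(1/0.27) + 0.47·log₂(1/0.47) + 0.26·log₂(1/0.26) = 1.5273 bits.
RT = 150 + 95 × 1.5273 = 295.09 ms.

295 ms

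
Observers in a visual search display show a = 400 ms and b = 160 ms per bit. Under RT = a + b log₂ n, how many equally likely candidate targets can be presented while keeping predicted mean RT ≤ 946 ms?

Information budget: (946 − 400)/160 = 3.4125 bits, so n ≤ 2^3.4125 = 10.648 → at most 10.

10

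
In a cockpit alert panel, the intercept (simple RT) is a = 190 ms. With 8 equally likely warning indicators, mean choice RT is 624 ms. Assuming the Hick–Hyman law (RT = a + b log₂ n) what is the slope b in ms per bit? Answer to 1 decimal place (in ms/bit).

8 alternatives carry log₂ 8 = 3 bits; the choice cost is 624 − 190 = 434 ms, so b = 434/3 = 144.667 ms/bit.

144.7 ms/bit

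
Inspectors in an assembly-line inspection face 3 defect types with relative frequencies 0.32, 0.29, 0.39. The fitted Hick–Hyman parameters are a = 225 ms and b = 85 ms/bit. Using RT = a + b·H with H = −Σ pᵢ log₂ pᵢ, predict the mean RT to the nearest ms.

Entropy contributions −pᵢ log₂ pᵢ: 0.5260, 0.5179, 0.5298; sum H = 1.5737 bits.
RT = a + bH = 225 + 85·1.5737 = 358.77 ms.

359 ms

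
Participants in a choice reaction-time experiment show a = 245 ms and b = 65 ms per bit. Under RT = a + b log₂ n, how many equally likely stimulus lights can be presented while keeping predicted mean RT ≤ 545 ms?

24

Set 245 + 65·log₂ n ≤ 545 → log₂ n ≤ (545 − 245)/65 = 4.6154.
So n ≤ 2^4.6154 = 24.511; the largest integer n is 24.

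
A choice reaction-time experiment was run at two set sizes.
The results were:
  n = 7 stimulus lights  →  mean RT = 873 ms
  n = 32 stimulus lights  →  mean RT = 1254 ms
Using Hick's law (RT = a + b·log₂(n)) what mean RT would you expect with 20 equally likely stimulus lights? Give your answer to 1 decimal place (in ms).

1136.2 ms

RT is linear in log₂ n, so two points fix the line:
  b = (1254 − 873) / (log₂ 32 − log₂ 7) = 381 / (5 − 2.8074) = 173.763 ms/bit
  a = 873 − 173.763 × 2.8074 = 385.186 ms
Then RT(20) = 385.186 + 173.763 × log₂ 20 = 385.186 + 173.763 × 4.3219 ≈ 1136.176 ms.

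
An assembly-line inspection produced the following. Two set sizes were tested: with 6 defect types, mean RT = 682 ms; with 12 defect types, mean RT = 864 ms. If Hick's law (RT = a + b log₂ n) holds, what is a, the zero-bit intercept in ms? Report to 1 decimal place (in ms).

b = (RT₂ − RT₁)/(log₂ n₂ − log₂ n₁) = (864 − 682)/(3.5850 − 2.5850) = 182.000 ms/bit.
Intercept: a = 682 − 182.000·log₂(6) = 211.537 ms.

211.5 ms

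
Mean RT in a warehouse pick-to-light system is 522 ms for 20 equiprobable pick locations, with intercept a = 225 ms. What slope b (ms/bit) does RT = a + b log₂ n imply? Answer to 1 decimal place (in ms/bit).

68.7 ms/bit

20 alternatives carry log₂ 20 = 4.3219 bits; the choice cost is 522 − 225 = 297 ms, so b = 297/4.3219 = 68.719 ms/bit.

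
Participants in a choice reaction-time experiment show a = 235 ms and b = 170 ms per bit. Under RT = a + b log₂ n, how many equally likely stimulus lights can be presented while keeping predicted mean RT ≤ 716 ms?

7

Set 235 + 170·log₂ n ≤ 716 → log₂ n ≤ (716 − 235)/170 = 2.8294.
So n ≤ 2^2.8294 = 7.108; the largest integer n is 7.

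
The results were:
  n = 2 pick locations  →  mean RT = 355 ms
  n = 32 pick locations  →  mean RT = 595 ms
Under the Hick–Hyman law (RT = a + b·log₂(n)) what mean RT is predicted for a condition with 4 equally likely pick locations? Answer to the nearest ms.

415 ms

Fit slope and intercept:
  b = (595 − 355) / (log₂ 32 − log₂ 2) = 240 / (5 − 1) = 60 ms/bit
  a = 355 − 60 × 1 = 295 ms
Then RT(4) = 295 + 60 × log₂ 4 = 295 + 60 × 2 ≈ 415.000 ms.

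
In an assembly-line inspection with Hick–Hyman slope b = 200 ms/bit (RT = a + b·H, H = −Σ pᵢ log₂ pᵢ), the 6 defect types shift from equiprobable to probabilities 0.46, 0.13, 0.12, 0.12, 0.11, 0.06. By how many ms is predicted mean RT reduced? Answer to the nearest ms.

Equiprobable entropy H₀ = log₂ 6 = 2.5850 bits.
Skewed entropy H = −Σ pᵢ log₂ pᵢ = 2.2259 bits.
ΔRT = b·(H₀ − H) = 200 × 0.3590 = 71.81 ms.

72 ms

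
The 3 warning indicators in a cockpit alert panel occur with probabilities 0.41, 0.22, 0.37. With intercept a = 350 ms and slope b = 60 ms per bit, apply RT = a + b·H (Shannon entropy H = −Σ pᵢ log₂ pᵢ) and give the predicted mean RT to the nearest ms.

442 ms

Entropy contributions −pᵢ log₂ pᵢ: 0.5274, 0.4806, 0.5307; sum H = 1.5387 bits.
RT = a + bH = 350 + 60·1.5387 = 442.32 ms.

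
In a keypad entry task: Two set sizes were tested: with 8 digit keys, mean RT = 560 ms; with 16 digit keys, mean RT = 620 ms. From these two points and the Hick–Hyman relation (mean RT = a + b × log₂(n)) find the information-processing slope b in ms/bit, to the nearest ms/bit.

b = (RT₂ − RT₁)/(log₂ n₂ − log₂ n₁) = (620 − 560)/(4 − 3) = 60 ms/bit.

60 ms/bit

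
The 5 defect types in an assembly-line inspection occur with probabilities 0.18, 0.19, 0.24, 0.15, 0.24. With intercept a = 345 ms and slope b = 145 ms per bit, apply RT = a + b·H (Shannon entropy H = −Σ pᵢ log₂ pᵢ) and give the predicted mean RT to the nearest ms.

H = 0.18·log₂(1/0.18) + 0.19·log₂(1/0.19) + 0.24·log₂(1/0.24) + 0.15·log₂(1/0.15) + 0.24·log₂(1/0.24) = 2.2993 bits.
RT = 345 + 145 × 2.2993 = 678.41 ms.

678 ms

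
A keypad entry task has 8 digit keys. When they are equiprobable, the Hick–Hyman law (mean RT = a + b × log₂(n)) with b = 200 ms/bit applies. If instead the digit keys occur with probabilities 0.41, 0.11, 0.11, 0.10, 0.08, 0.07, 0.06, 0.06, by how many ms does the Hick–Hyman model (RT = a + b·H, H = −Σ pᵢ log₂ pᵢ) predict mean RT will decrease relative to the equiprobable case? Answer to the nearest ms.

79 ms

Equiprobable entropy H₀ = log₂ 8 = 3.0000 bits.
Skewed entropy H = −Σ pᵢ log₂ pᵢ = 2.6073 bits.
ΔRT = b·(H₀ − H) = 200 × 0.3927 = 78.54 ms.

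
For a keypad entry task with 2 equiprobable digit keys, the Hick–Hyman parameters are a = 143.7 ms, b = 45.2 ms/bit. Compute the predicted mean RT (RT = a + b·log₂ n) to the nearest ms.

189 ms

log₂(2) = 1 bits, so RT = 143.7 + 45.2 × 1 ≈ 188.900 ms.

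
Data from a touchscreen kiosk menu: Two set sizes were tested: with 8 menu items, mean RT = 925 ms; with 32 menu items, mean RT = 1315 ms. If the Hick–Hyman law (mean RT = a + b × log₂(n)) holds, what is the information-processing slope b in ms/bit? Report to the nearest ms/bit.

The slope on a log₂ axis is (1315 − 925) / (5 − 3) = 195 ms/bit.

195 ms/bit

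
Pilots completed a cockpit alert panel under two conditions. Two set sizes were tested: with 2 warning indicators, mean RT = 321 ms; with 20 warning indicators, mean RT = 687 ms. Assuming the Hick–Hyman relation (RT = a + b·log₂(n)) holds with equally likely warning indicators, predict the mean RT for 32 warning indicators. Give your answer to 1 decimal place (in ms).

761.7 ms

With log₂ n on the abscissa the relation is linear; from the two conditions:
  b = (687 − 321) / (log₂ 20 − log₂ 2) = 366 / (4.3219 − 1) = 110.177 ms/bit
  a = 321 − 110.177 × 1 = 210.823 ms
Then RT(32) = 210.823 + 110.177 × log₂ 32 = 210.823 + 110.177 × 5 ≈ 761.708 ms.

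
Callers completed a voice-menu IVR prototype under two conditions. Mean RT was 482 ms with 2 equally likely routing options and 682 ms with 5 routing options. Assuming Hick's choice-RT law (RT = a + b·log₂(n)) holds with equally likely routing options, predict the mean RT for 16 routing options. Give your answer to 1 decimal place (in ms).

935.9 ms

With log₂ n on the abscissa the relation is linear; from the two conditions:
  b = (682 − 482) / (log₂ 5 − log₂ 2) = 200 / (2.3219 − 1) = 151.294 ms/bit
  a = 482 − 151.294 × 1 = 330.706 ms
Then RT(16) = 330.706 + 151.294 × log₂ 16 = 330.706 + 151.294 × 4 ≈ 935.882 ms.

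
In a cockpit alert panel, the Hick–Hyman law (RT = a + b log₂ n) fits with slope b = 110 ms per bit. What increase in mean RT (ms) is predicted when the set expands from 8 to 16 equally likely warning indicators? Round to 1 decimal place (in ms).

110.0 ms

The intercept a cancels: ΔRT = b·(log₂ n₂ − log₂ n₁) = b·log₂(n₂/n₁).
log₂(16) − log₂(8) = log₂(16/8) = log₂(2) = 1.
ΔRT = 110 × 1.0000 = 110.000 ms.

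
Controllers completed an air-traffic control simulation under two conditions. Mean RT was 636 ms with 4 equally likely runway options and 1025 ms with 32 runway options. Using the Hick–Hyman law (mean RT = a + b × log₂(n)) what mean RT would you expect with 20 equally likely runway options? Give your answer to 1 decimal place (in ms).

RT is linear in log₂ n, so two points fix the line:
  b = (1025 − 636) / (log₂ 32 − log₂ 4) = 389 / (5 − 2) = 129.667 ms/bit
  a = 636 − 129.667 × 2 = 376.667 ms
Then RT(20) = 376.667 + 129.667 × log₂ 20 = 376.667 + 129.667 × 4.3219 ≈ 937.077 ms.

937.1 ms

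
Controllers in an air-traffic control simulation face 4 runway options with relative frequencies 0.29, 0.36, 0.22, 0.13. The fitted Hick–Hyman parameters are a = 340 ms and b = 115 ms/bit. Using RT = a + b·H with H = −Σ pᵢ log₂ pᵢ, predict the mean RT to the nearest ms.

560 ms

Entropy contributions −pᵢ log₂ pᵢ: 0.5179, 0.5306, 0.4806, 0.3826; sum H = 1.9117 bits.
RT = a + bH = 340 + 115·1.9117 = 559.85 ms.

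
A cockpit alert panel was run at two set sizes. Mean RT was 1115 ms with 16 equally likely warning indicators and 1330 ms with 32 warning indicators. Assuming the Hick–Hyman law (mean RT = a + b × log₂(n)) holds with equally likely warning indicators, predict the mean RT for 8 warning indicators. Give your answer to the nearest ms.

900 ms

Solve the two-equation system in a and b:
  b = (1330 − 1115) / (log₂ 32 − log₂ 16) = 215 / (5 − 4) = 215 ms/bit
  a = 1115 − 215 × 4 = 255 ms
Then RT(8) = 255 + 215 × log₂ 8 = 255 + 215 × 3 ≈ 900.000 ms.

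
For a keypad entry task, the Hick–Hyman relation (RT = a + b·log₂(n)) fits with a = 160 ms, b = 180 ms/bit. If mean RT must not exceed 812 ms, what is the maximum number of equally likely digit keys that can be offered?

12

Set 160 + 180·log₂ n ≤ 812 → log₂ n ≤ (812 − 160)/180 = 3.6222.
So n ≤ 2^3.6222 = 12.314; the largest integer n is 12.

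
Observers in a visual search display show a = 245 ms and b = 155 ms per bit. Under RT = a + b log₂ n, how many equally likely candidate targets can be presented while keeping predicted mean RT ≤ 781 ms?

10

Set 245 + 155·log₂ n ≤ 781 → log₂ n ≤ (781 − 245)/155 = 3.4581.
So n ≤ 2^3.4581 = 10.990; the largest integer n is 10.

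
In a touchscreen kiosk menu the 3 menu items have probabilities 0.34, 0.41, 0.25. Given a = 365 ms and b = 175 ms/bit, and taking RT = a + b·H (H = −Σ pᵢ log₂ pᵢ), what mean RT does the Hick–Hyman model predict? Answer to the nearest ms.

637 ms

H = 0.34·log₂(1/0.34) + 0.41·log₂(1/0.41) + 0.25·log₂(1/0.25) = 1.5566 bits.
RT = 365 + 175 × 1.5566 = 637.40 ms.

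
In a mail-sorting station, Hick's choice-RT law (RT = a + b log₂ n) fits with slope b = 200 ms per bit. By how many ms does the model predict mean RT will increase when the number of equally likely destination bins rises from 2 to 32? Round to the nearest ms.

Only the slope matters, since a is common to both: ΔRT = b·log₂(n₂/n₁).
log₂(32) − log₂(2) = log₂(32/2) = log₂(16) = 4.
ΔRT = 200 × 4.0000 = 800.000 ms.

800 ms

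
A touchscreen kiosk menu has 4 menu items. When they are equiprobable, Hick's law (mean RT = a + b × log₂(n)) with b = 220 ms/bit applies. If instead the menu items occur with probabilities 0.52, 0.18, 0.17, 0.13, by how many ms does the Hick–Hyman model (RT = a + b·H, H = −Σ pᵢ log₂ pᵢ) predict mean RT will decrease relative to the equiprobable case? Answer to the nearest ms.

Equiprobable entropy H₀ = log₂ 4 = 2.0000 bits.
Skewed entropy H = −Σ pᵢ log₂ pᵢ = 1.7531 bits.
ΔRT = b·(H₀ − H) = 220 × 0.2469 = 54.31 ms.

54 ms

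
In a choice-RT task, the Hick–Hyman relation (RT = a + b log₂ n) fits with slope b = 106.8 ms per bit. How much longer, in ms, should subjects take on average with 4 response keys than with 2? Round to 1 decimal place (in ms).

Only the slope matters, since a is common to both: ΔRT = b·log₂(n₂/n₁).
log₂(4) − log₂(2) = log₂(4/2) = log₂(2) = 1.
ΔRT = 106.8 × 1.0000 = 106.800 ms.

106.8 ms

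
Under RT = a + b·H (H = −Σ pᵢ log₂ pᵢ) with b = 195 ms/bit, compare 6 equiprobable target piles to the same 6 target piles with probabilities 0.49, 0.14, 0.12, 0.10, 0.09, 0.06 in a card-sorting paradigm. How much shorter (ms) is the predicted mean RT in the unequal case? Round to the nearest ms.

The RT saving is b·ΔH. Equiprobable H₀ = log₂(6) = 2.5850 bits; with the given probabilities H = 2.1568 bits.
b·(H₀ − H) = 195 × (2.5850 − 2.1568) = 83.48 ms.

83 ms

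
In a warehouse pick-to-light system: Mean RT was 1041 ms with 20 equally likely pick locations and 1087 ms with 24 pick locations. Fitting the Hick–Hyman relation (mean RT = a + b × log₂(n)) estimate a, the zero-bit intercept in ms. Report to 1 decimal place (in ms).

b = (RT₂ − RT₁)/(log₂ n₂ − log₂ n₁) = (1087 − 1041)/(4.5850 − 4.3219) = 174.882 ms/bit.
Intercept: a = 1041 − 174.882·log₂(20) = 285.172 ms.

285.2 ms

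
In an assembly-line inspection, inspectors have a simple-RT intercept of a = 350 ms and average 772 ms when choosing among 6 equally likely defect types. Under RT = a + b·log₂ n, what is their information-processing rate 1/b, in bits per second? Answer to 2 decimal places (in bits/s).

6.13 bits/s

b = (772 − 350)/log₂ 6 = 422/2.5850 = 163.252 ms per bit = 0.16325 s/bit; the reciprocal is 6.126 bits/s.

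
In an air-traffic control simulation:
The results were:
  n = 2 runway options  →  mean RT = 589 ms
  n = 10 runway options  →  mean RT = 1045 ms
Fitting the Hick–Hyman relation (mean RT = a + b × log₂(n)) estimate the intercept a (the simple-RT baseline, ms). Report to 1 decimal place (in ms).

Slope: b = (1045 − 589) / (log₂ 10 − log₂ 2) = 456/2.3219 = 196.389 ms/bit.
Intercept: a = 589 − 196.389·log₂(2) = 392.611 ms.

392.6 ms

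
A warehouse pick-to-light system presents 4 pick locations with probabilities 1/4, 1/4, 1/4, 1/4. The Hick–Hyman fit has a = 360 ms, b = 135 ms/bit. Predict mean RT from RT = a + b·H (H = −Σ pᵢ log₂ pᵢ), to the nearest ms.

630 ms

H = −Σ pᵢ log₂ pᵢ = 0.25·2 + 0.25·2 + 0.25·2 + 0.25·2 = 2.000 bits.
RT = 360 + 135 × 2.000 = 630.00 ms.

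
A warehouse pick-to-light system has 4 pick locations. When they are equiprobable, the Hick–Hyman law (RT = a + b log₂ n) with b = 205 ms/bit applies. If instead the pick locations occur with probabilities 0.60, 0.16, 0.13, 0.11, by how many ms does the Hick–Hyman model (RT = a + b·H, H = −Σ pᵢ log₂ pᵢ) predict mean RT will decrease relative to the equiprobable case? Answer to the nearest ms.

82 ms

Equiprobable entropy H₀ = log₂ 4 = 2.0000 bits.
Skewed entropy H = −Σ pᵢ log₂ pᵢ = 1.5981 bits.
ΔRT = b·(H₀ − H) = 205 × 0.4019 = 82.38 ms.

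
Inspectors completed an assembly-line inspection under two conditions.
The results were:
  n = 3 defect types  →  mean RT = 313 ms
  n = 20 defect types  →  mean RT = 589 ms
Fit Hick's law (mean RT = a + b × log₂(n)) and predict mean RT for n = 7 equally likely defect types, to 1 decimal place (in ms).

436.3 ms

With log₂ n on the abscissa the relation is linear; from the two conditions:
  b = (589 − 313) / (log₂ 20 − log₂ 3) = 276 / (4.3219 − 1.5850) = 100.842 ms/bit
  a = 313 − 100.842 × 1.5850 = 153.170 ms
Then RT(7) = 153.170 + 100.842 × log₂ 7 = 153.170 + 100.842 × 2.8074 ≈ 436.268 ms.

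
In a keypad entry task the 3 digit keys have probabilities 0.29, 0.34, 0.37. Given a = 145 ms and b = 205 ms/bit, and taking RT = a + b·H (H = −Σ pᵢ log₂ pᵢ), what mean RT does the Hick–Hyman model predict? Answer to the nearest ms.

Entropy contributions −pᵢ log₂ pᵢ: 0.5179, 0.5292, 0.5307; sum H = 1.5778 bits.
RT = a + bH = 145 + 205·1.5778 = 468.45 ms.

468 ms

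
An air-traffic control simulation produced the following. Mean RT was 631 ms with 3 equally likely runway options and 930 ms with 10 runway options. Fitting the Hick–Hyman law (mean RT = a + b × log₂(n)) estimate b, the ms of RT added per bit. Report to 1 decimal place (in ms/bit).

b = (RT₂ − RT₁)/(log₂ n₂ − log₂ n₁) = (930 − 631)/(3.3219 − 1.5850) = 172.139 ms/bit.

172.1 ms/bit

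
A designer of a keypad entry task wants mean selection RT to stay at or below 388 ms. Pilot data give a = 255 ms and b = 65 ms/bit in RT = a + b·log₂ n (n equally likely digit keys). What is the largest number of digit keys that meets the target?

4

65·log₂ n ≤ 388 − 255 = 133, giving log₂ n ≤ 2.0462 and n ≤ 4.130. The largest whole number is 4.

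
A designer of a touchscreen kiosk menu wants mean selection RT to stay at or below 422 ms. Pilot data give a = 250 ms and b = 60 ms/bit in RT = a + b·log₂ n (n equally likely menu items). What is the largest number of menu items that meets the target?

60·log₂ n ≤ 422 − 250 = 172, giving log₂ n ≤ 2.8667 and n ≤ 7.294. The largest whole number is 7.

7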